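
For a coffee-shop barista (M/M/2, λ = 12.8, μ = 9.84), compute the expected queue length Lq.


a = λ/μ = 1.3008; ρ = a/2 = 0.6504
P₀ = 0.211823
Lq = P₀·a^c·ρ / (c!·(1−ρ)²) = 0.211823·1.69211·0.6504/(2·0.12222)
= 0.95374

Final: 0.95374


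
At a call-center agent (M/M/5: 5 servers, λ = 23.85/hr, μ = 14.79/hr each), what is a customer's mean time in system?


a = 1.6126; ρ = 0.3225; P₀ = 0.198904
Lq = P₀·a^c·ρ/(c!(1−ρ)²) = 0.01270
Wq = Lq/λ = 0.01270/23.85 = 0.0005325 hr
W = Wq + 1/μ = 0.0005325 + 0.06761 = 0.06815 hr

Final: 0.06815 hr


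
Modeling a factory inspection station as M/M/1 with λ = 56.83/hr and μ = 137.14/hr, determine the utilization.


ρ = λ/μ = 56.83/137.14 = 0.4144

Final: 0.4144


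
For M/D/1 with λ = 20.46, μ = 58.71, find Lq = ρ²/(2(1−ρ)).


ρ = 20.46/58.71 = 0.3485
M/D/1: Lq = ρ²/(2(1−ρ)) = 0.1214/(2·0.6515) = 0.09320

Final: 0.09320


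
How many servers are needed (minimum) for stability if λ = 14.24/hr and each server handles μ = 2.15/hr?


Stability requires cμ > λ ⇔ c > λ/μ.
λ/μ = 14.24/2.15 = 6.6233
Minimum integer c = ⌊6.6233⌋ + 1 = 7
Check: 7·2.15 = 15.05 > 14.24, while 6·2.15 = 12.90 ≤ 14.24

Final: 7 servers


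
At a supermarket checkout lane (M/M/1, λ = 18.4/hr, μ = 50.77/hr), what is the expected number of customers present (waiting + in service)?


ρ = λ/μ = 18.4/50.77 = 0.3624
L = ρ/(1−ρ) = 0.3624/(1 − 0.3624) = 0.3624/0.6376 = 0.5684

Final: 0.5684


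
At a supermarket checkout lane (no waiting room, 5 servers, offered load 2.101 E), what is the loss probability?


B(c,a) = (a^c/c!) / Σ_{k=0}^{c} a^k/k!
a^5/5! = 0.341153
Σ terms (k=0..5): 1.00000 + 2.10100 + 2.20710 + 1.54571 + 0.81188 + 0.34115 = 8.006842
B = 0.341153/8.006842 = 0.042608

Final: 0.042608


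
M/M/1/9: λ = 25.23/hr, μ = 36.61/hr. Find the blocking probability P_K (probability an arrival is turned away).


ρ = λ/μ = 25.23/36.61 = 0.6892
P_K = (1−ρ)ρ^K/(1−ρ^(K+1)) = (0.3108·0.035064)/(1 − 0.024164)
= 0.010899/0.975836 = 0.011169

Final: 0.011169


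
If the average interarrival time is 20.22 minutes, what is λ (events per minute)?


λ = 1/(interarrival time) in consistent units.
1 minute = 1 min, so λ = 1/20.22 = 0.04946 per minute

Final: 0.04946 /min


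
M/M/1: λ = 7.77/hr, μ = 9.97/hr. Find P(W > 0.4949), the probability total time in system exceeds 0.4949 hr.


W ~ Exponential(μ−λ) for M/M/1.
μ − λ = 9.97 − 7.77 = 2.2000
P(W > t) = e^{−(μ−λ)t} = e^{−1.0888} = 0.336627

Final: 0.336627


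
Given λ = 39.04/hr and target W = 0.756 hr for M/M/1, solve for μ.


W = 1/(μ−λ) ⇒ μ − λ = 1/W = 1/0.756 = 1.3228
μ = λ + 1/W = 39.04 + 1.3228 = 40.3628 per hr

Final: 40.3628 /hr


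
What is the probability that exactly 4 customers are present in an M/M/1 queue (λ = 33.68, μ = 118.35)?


ρ = 33.68/118.35 = 0.2846
P_n = (1−ρ)·ρ^n = (1 − 0.2846)·0.2846^4 = 0.7154·0.006559 = 0.004692

Final: 0.004692


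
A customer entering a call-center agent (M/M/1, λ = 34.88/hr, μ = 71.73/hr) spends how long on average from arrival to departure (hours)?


W = 1/(μ−λ) = 1/(71.73 − 34.88) = 1/36.85 = 0.02714 hr

Final: 0.02714 hr


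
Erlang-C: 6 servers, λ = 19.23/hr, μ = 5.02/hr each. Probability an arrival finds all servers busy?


a = λ/μ = 3.8307; ρ = a/6 = 0.6384
P₀ = 0.020194 (from M/M/c formula)
C(c,a) = [a^c/(c!(1−ρ))]·P₀ = [3159.75495/(720·0.3616)]·0.020194
= 12.13802·0.020194 = 0.245113

Final: 0.245113


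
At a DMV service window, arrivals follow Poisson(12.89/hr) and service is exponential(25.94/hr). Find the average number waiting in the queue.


ρ = 12.89/25.94 = 0.4969
Lq = ρ²/(1−ρ) = 0.2469/0.5031 = 0.4908

Final: 0.4908


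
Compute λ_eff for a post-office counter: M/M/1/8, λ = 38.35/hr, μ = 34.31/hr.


ρ = 1.1177; P_K = (1−ρ)ρ^8/(1−ρ^9) = 0.166474
λ_eff = λ(1 − P_K) = 38.35·(1 − 0.166474) = 38.35·0.833526 = 31.9657 /hr

Final: 31.9657 /hr


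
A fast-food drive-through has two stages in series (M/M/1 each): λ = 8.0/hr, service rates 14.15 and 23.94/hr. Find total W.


Each node sees arrival rate λ = 8.0/hr (tandem ⇒ throughput preserved).
W₁ = 1/(μ₁−λ) = 1/(14.15−8.0) = 0.16260 hr
W₂ = 1/(μ₂−λ) = 1/(23.94−8.0) = 0.06274 hr
W_total = W₁ + W₂ = 0.16260 + 0.06274 = 0.22534 hr

Final: 0.22534 hr


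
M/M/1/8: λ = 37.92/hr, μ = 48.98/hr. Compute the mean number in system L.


ρ = 37.92/48.98 = 0.7742
L = ρ[1 − (K+1)ρ^K + Kρ^(K+1)] / [(1−ρ)(1−ρ^(K+1))]
Numerator: 0.7742·(1 − 9·0.129061 + 8·0.099919) = 0.493777
Denominator: (0.2258)·(0.900081) = 0.203244
L = 0.493777/0.203244 = 2.4295

Final: 2.4295


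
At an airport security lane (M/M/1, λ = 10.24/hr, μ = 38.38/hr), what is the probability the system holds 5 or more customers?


ρ = 10.24/38.38 = 0.2668
P(N ≥ n) = ρ^n = 0.2668^5 = 0.001352

Final: 0.001352


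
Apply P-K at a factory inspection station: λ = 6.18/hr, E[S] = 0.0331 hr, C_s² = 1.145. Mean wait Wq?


ρ = λ·E[S] = 6.18·0.0331 = 0.2046
E[S²] = E[S]²(1+C_s²) = 0.0331²·(1+1.145) = 0.002350
Wq = λ·E[S²]/(2(1−ρ)) = 6.18·0.002350/(2·0.7954) = 0.009129 hr

Final: 0.009129 hr


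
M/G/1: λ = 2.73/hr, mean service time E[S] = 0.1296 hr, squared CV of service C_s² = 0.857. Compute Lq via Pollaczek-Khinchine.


ρ = λ·E[S] = 2.73·0.1296 = 0.3538
Lq = ρ²(1+C_s²)/(2(1−ρ)) = 0.1252·(1+0.857)/(2·0.6462)
= 0.1252·1.8570/1.2924 = 0.17987

Final: 0.17987


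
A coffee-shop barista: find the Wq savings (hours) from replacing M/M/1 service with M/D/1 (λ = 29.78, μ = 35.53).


ρ = 29.78/35.53 = 0.8382
Wq(M/M/1) = ρ/(μ−λ) = 0.8382/5.75 = 0.14577 hr
Wq(M/D/1) = ρ/(2(μ−λ)) = 0.07288 hr
Savings = 0.14577 − 0.07288 = 0.07288 hr

Final: 0.07288 hr


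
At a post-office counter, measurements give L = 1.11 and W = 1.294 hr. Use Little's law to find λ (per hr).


λ = L/W = 1.11/1.294 = 0.8578 /hr

Final: 0.8578 /hr


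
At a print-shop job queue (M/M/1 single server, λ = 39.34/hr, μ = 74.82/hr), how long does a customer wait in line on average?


ρ = 39.34/74.82 = 0.5258
Wq = ρ/(μ−λ) = 0.5258/(74.82 − 39.34) = 0.5258/35.48 = 0.01482 hr

Final: 0.01482 hr


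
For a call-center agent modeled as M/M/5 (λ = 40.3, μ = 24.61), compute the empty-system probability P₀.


a = λ/μ = 40.3/24.61 = 1.6375; ρ = a/c = 0.3275
Σ_{k=0}^{4} a^k/k! (terms k=0..4) = 1.00000 + 1.63755 + 1.34078 + 0.73186 + 0.29961 = 5.00980
Tail: a^5/(5!(1−ρ)) = 11.77517/(120·0.6725) = 0.14591
P₀ = 1/(5.00980 + 0.14591) = 1/5.15571 = 0.193960

Final: 0.193960


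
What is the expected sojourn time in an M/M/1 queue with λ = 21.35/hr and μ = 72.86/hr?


W = 1/(μ−λ) = 1/(72.86 − 21.35) = 1/51.51 = 0.01941 hr

Final: 0.01941 hr


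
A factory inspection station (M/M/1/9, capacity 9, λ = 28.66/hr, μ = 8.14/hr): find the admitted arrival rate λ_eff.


ρ = 3.5209; P_K = (1−ρ)ρ^9/(1−ρ^10) = 0.715983
λ_eff = λ(1 − P_K) = 28.66·(1 − 0.715983) = 28.66·0.284017 = 8.1399 /hr

Final: 8.1399 /hr


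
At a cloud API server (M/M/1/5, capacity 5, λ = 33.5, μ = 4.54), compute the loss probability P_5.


ρ = λ/μ = 33.5/4.54 = 7.3789
P_K = (1−ρ)ρ^K/(1−ρ^(K+1)) = (-6.3789·21874.834246)/(1 − 161411.221862)
= -139536.387616/-161410.221862 = 0.864483

Final: 0.864483


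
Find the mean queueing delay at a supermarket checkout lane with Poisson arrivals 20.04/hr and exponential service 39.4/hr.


ρ = 20.04/39.4 = 0.5086
Wq = ρ/(μ−λ) = 0.5086/(39.4 − 20.04) = 0.5086/19.36 = 0.02627 hr

Final: 0.02627 hr


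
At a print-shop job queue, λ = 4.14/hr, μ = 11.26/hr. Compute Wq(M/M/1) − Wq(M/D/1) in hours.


ρ = 4.14/11.26 = 0.3677
Wq(M/M/1) = ρ/(μ−λ) = 0.3677/7.12 = 0.05164 hr
Wq(M/D/1) = ρ/(2(μ−λ)) = 0.02582 hr
Savings = 0.05164 − 0.02582 = 0.02582 hr

Final: 0.02582 hr


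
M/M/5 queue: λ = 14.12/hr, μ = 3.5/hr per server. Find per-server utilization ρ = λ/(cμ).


ρ = λ/(cμ) = 14.12/(5·3.5) = 14.12/17.50 = 0.8069

Final: 0.8069


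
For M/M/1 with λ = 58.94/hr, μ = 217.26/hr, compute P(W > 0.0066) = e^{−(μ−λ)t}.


W ~ Exponential(μ−λ) for M/M/1.
μ − λ = 217.26 − 58.94 = 158.3200
P(W > t) = e^{−(μ−λ)t} = e^{−1.0449} = 0.351723

Final: 0.351723


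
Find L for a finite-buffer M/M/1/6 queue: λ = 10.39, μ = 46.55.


ρ = 10.39/46.55 = 0.2232
L = ρ[1 − (K+1)ρ^K + Kρ^(K+1)] / [(1−ρ)(1−ρ^(K+1))]
Numerator: 0.2232·(1 − 7·0.0001236 + 6·0.00002760) = 0.223045
Denominator: (0.7768)·(0.999972) = 0.776778
L = 0.223045/0.776778 = 0.2871

Final: 0.2871


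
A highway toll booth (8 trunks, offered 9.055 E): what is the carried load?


B(8,9.055) = 0.291983 (Erlang-B)
Carried load = a(1 − B) = 9.055·(1 − 0.291983) = 9.055·0.708017 = 6.4111 E

Final: 6.4111 Erlangs


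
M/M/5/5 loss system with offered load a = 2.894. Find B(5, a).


B(c,a) = (a^c/c!) / Σ_{k=0}^{c} a^k/k!
a^5/5! = 1.691653
Σ terms (k=0..5): 1.00000 + 2.89400 + 4.18762 + 4.03966 + 2.92269 + 1.69165 = 16.735618
B = 1.691653/16.735618 = 0.101081

Final: 0.101081


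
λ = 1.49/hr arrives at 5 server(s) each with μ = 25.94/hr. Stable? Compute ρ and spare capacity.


Total capacity cμ = 5·25.94 = 129.70/hr
ρ = λ/(cμ) = 1.49/129.70 = 0.01149
Stable ⇔ ρ < 1: YES
Spare capacity = cμ − λ = 129.70 − 1.49 = 128.21/hr

Final: ρ = 0.01149; stable; margin = 128.21/hr


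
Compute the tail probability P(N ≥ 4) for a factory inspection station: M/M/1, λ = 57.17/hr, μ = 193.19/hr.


ρ = 57.17/193.19 = 0.2959
P(N ≥ n) = ρ^n = 0.2959^4 = 0.007669

Final: 0.007669


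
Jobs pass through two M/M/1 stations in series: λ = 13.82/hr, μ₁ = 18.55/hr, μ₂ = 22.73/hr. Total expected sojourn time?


Each node sees arrival rate λ = 13.82/hr (tandem ⇒ throughput preserved).
W₁ = 1/(μ₁−λ) = 1/(18.55−13.82) = 0.21142 hr
W₂ = 1/(μ₂−λ) = 1/(22.73−13.82) = 0.11223 hr
W_total = W₁ + W₂ = 0.21142 + 0.11223 = 0.32365 hr

Final: 0.32365 hr


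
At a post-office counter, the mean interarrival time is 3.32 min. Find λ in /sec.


λ = 1/(interarrival time) in consistent units.
1 second = 0.0166667 min, so λ = 0.0166667/3.32 = 0.005020 per second

Final: 0.005020 /sec


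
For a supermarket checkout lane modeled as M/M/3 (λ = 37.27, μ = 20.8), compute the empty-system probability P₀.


a = λ/μ = 37.27/20.8 = 1.7918; ρ = a/c = 0.5973
Σ_{k=0}^{2} a^k/k! (terms k=0..2) = 1.00000 + 1.79183 + 1.60532 = 4.39715
Tail: a^3/(3!(1−ρ)) = 5.75292/(6·0.4027) = 2.38083
P₀ = 1/(4.39715 + 2.38083) = 1/6.77798 = 0.147537

Final: 0.147537


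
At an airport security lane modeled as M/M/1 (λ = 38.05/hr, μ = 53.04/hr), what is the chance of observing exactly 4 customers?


ρ = 38.05/53.04 = 0.7174
P_n = (1−ρ)·ρ^n = (1 − 0.7174)·0.7174^4 = 0.2826·0.264853 = 0.074852

Final: 0.074852


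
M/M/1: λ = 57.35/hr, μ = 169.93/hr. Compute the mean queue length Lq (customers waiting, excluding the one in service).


ρ = 57.35/169.93 = 0.3375
Lq = ρ²/(1−ρ) = 0.1139/0.6625 = 0.1719

Final: 0.1719


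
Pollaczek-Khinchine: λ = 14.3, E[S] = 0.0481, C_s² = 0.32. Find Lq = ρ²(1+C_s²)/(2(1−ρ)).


ρ = λ·E[S] = 14.3·0.0481 = 0.6878
Lq = ρ²(1+C_s²)/(2(1−ρ)) = 0.4731·(1+0.32)/(2·0.3122)
= 0.4731·1.3200/0.6243 = 1.00026

Final: 1.00026


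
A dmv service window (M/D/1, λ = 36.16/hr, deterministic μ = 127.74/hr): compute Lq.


ρ = 36.16/127.74 = 0.2831
M/D/1: Lq = ρ²/(2(1−ρ)) = 0.08013/(2·0.7169) = 0.05589

Final: 0.05589


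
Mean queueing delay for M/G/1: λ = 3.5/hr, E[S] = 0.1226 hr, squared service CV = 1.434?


ρ = λ·E[S] = 3.5·0.1226 = 0.4291
E[S²] = E[S]²(1+C_s²) = 0.1226²·(1+1.434) = 0.036585
Wq = λ·E[S²]/(2(1−ρ)) = 3.5·0.036585/(2·0.5709) = 0.11214 hr

Final: 0.11214 hr


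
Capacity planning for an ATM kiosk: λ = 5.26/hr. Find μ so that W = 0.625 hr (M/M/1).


W = 1/(μ−λ) ⇒ μ − λ = 1/W = 1/0.625 = 1.6000
μ = λ + 1/W = 5.26 + 1.6000 = 6.8600 per hr

Final: 6.8600 /hr


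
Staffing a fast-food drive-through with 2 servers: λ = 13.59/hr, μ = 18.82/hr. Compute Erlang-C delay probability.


a = λ/μ = 0.7221; ρ = a/2 = 0.3611
P₀ = 0.469451 (from M/M/c formula)
C(c,a) = [a^c/(c!(1−ρ))]·P₀ = [0.52143/(2·0.6389)]·0.469451
= 0.40804·0.469451 = 0.191556

Final: 0.191556


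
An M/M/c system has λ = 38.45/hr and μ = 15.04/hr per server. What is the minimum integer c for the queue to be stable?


Stability requires cμ > λ ⇔ c > λ/μ.
λ/μ = 38.45/15.04 = 2.5565
Minimum integer c = ⌊2.5565⌋ + 1 = 3
Check: 3·15.04 = 45.12 > 38.45, while 2·15.04 = 30.08 ≤ 38.45

Final: 3 servers


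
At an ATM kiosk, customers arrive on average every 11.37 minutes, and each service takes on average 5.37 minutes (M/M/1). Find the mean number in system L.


λ = 60/11.37 = 5.2770 /hr
μ = 60/5.37 = 11.1732 /hr
ρ = λ/μ = 5.2770/11.1732 = 0.4723
L = ρ/(1−ρ) = 0.4723/0.5277 = 0.8950

Final: 0.8950


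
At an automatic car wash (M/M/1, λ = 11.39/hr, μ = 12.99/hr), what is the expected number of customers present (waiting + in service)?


ρ = λ/μ = 11.39/12.99 = 0.8768
L = ρ/(1−ρ) = 0.8768/(1 − 0.8768) = 0.8768/0.1232 = 7.1187

Final: 7.1187


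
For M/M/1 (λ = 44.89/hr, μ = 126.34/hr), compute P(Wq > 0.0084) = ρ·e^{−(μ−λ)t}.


ρ = 44.89/126.34 = 0.3553
P(Wq > t) = ρ·e^{−(μ−λ)t} = 0.3553·e^{−0.6842}
= 0.3553·0.504504 = 0.179256

Final: 0.179256


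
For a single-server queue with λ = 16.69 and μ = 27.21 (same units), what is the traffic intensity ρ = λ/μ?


ρ = λ/μ = 16.69/27.21 = 0.6134

Final: 0.6134


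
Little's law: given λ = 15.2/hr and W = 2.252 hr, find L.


L = λW = 15.2·2.252 = 34.2304

Final: 34.2304


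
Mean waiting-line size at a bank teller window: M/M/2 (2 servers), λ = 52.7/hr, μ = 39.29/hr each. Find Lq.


a = λ/μ = 1.3413; ρ = a/2 = 0.6707
P₀ = 0.197136
Lq = P₀·a^c·ρ / (c!·(1−ρ)²) = 0.197136·1.79911·0.6707/(2·0.10847)
= 1.09645

Final: 1.09645


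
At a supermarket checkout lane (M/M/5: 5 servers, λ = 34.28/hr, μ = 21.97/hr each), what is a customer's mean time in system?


a = 1.5603; ρ = 0.3121; P₀ = 0.209657
Lq = P₀·a^c·ρ/(c!(1−ρ)²) = 0.01065
Wq = Lq/λ = 0.01065/34.28 = 0.0003108 hr
W = Wq + 1/μ = 0.0003108 + 0.04552 = 0.04583 hr

Final: 0.04583 hr


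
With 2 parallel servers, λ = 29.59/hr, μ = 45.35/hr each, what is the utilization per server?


ρ = λ/(cμ) = 29.59/(2·45.35) = 29.59/90.70 = 0.3262

Final: 0.3262


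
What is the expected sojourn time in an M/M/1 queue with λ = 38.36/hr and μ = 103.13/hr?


W = 1/(μ−λ) = 1/(103.13 − 38.36) = 1/64.77 = 0.01544 hr

Final: 0.01544 hr


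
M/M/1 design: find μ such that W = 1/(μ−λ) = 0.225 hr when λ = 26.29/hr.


W = 1/(μ−λ) ⇒ μ − λ = 1/W = 1/0.225 = 4.4444
μ = λ + 1/W = 26.29 + 4.4444 = 30.7344 per hr

Final: 30.7344 /hr


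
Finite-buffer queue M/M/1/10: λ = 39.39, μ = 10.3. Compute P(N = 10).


ρ = λ/μ = 39.39/10.3 = 3.8243
P_K = (1−ρ)ρ^K/(1−ρ^(K+1)) = (-2.8243·669094.655720)/(1 − 2558799.853282)
= -1889705.197562/-2558798.853282 = 0.738513

Final: 0.738513


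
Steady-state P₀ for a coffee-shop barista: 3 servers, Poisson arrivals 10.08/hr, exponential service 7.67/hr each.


a = λ/μ = 10.08/7.67 = 1.3142; ρ = a/c = 0.4381
Σ_{k=0}^{2} a^k/k! (terms k=0..2) = 1.00000 + 1.31421 + 0.86358 = 3.17779
Tail: a^3/(3!(1−ρ)) = 2.26984/(6·0.5619) = 0.67323
P₀ = 1/(3.17779 + 0.67323) = 1/3.85102 = 0.259672

Final: 0.259672


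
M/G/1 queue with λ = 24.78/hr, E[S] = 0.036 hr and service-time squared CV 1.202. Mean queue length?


ρ = λ·E[S] = 24.78·0.036 = 0.8921
Lq = ρ²(1+C_s²)/(2(1−ρ)) = 0.7958·(1+1.202)/(2·0.1079)
= 0.7958·2.2020/0.2158 = 8.11882

Final: 8.11882


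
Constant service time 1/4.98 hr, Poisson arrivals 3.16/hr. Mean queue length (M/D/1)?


ρ = 3.16/4.98 = 0.6345
M/D/1: Lq = ρ²/(2(1−ρ)) = 0.4026/(2·0.3655) = 0.55086

Final: 0.55086


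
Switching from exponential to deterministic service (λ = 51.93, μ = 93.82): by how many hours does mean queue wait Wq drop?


ρ = 51.93/93.82 = 0.5535
Wq(M/M/1) = ρ/(μ−λ) = 0.5535/41.89 = 0.01321 hr
Wq(M/D/1) = ρ/(2(μ−λ)) = 0.006607 hr
Savings = 0.01321 − 0.006607 = 0.006607 hr

Final: 0.006607 hr


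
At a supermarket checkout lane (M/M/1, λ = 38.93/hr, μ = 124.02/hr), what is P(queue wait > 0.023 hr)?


ρ = 38.93/124.02 = 0.3139
P(Wq > t) = ρ·e^{−(μ−λ)t} = 0.3139·e^{−1.9571}
= 0.3139·0.141272 = 0.044345

Final: 0.044345


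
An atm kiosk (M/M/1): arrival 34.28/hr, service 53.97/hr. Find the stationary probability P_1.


ρ = 34.28/53.97 = 0.6352
P_n = (1−ρ)·ρ^n = (1 − 0.6352)·0.6352^1 = 0.3648·0.635168 = 0.231730

Final: 0.231730


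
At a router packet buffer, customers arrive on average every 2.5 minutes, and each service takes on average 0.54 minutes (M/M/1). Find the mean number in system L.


λ = 60/2.5 = 24.0000 /hr
μ = 60/0.54 = 111.1111 /hr
ρ = λ/μ = 24.0000/111.1111 = 0.2160
L = ρ/(1−ρ) = 0.2160/0.7840 = 0.2755

Final: 0.2755


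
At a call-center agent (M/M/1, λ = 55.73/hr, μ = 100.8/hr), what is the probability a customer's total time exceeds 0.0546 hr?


W ~ Exponential(μ−λ) for M/M/1.
μ − λ = 100.8 − 55.73 = 45.0700
P(W > t) = e^{−(μ−λ)t} = e^{−2.4608} = 0.085365

Final: 0.085365


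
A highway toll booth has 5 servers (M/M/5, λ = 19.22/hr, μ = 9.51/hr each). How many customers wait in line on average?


a = λ/μ = 2.0210; ρ = a/5 = 0.4042
P₀ = 0.131477
Lq = P₀·a^c·ρ / (c!·(1−ρ)²) = 0.131477·33.71820·0.4042/(120·0.35497)
= 0.04207

Final: 0.04207


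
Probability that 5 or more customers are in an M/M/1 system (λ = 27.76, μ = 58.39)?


ρ = 27.76/58.39 = 0.4754
P(N ≥ n) = ρ^n = 0.4754^5 = 0.024289

Final: 0.024289


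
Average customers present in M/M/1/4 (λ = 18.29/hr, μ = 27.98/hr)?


ρ = 18.29/27.98 = 0.6537
L = ρ[1 − (K+1)ρ^K + Kρ^(K+1)] / [(1−ρ)(1−ρ^(K+1))]
Numerator: 0.6537·(1 − 5·0.182585 + 4·0.119352) = 0.368994
Denominator: (0.3463)·(0.880648) = 0.304985
L = 0.368994/0.304985 = 1.2099

Final: 1.2099


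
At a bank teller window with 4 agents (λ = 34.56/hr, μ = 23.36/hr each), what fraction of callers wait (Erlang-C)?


a = λ/μ = 1.4795; ρ = a/4 = 0.3699
P₀ = 0.225717 (from M/M/c formula)
C(c,a) = [a^c/(c!(1−ρ))]·P₀ = [4.79075/(24·0.6301)]·0.225717
= 0.31678·0.225717 = 0.071503

Final: 0.071503


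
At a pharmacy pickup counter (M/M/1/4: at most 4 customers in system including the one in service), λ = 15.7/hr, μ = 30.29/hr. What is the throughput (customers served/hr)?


ρ = 0.5183; P_K = (1−ρ)ρ^4/(1−ρ^5) = 0.036117
λ_eff = λ(1 − P_K) = 15.7·(1 − 0.036117) = 15.7·0.963883 = 15.1330 /hr

Final: 15.1330 /hr


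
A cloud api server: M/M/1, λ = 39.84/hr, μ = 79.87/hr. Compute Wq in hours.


ρ = 39.84/79.87 = 0.4988
Wq = ρ/(μ−λ) = 0.4988/(79.87 − 39.84) = 0.4988/40.03 = 0.01246 hr

Final: 0.01246 hr


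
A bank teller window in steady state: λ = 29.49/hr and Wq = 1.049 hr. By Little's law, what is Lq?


Lq = λWq = 29.49·1.049 = 30.9350

Final: 30.9350


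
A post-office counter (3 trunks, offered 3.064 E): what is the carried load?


B(3,3.064) = 0.353756 (Erlang-B)
Carried load = a(1 − B) = 3.064·(1 − 0.353756) = 3.064·0.646244 = 1.9801 E

Final: 1.9801 Erlangs


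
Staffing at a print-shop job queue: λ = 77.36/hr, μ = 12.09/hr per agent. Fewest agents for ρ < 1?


Stability requires cμ > λ ⇔ c > λ/μ.
λ/μ = 77.36/12.09 = 6.3987
Minimum integer c = ⌊6.3987⌋ + 1 = 7
Check: 7·12.09 = 84.63 > 77.36, while 6·12.09 = 72.54 ≤ 77.36

Final: 7 servers


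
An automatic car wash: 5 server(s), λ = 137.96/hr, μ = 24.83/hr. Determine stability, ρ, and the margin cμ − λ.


Total capacity cμ = 5·24.83 = 124.15/hr
ρ = λ/(cμ) = 137.96/124.15 = 1.1112
Stable ⇔ ρ < 1: NO
Spare capacity = cμ − λ = 124.15 − 137.96 = -13.81/hr

Final: ρ = 1.1112; unstable; margin = -13.81/hr


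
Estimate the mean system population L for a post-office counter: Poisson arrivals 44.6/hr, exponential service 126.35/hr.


ρ = λ/μ = 44.6/126.35 = 0.3530
L = ρ/(1−ρ) = 0.3530/(1 − 0.3530) = 0.3530/0.6470 = 0.5456

Final: 0.5456


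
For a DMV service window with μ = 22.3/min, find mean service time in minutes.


Mean service time = 1/μ = 1/22.3 minute = 0.04484 minute
In minutes: 0.04484 × 1 = 0.04484 min

Final: 0.04484 min


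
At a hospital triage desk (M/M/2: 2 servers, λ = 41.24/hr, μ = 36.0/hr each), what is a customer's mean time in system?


a = 1.1456; ρ = 0.5728; P₀ = 0.271635
Lq = P₀·a^c·ρ/(c!(1−ρ)²) = 0.55933
Wq = Lq/λ = 0.55933/41.24 = 0.01356 hr
W = Wq + 1/μ = 0.01356 + 0.02778 = 0.04134 hr

Final: 0.04134 hr


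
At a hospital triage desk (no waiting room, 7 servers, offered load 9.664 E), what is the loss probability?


B(c,a) = (a^c/c!) / Σ_{k=0}^{c} a^k/k!
a^7/7! = 1561.952823
Σ terms (k=0..7): 1.00000 + 9.66400 + 46.69645 + 150.42482 + 363.42638 + 702.43050 + 1131.38139 + 1561.95282 = 3966.976363
B = 1561.952823/3966.976363 = 0.393739

Final: 0.393739


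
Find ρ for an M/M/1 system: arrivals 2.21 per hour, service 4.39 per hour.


ρ = λ/μ = 2.21/4.39 = 0.5034

Final: 0.5034


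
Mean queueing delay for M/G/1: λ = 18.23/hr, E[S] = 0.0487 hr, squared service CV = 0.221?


ρ = λ·E[S] = 18.23·0.0487 = 0.8878
E[S²] = E[S]²(1+C_s²) = 0.0487²·(1+0.221) = 0.002896
Wq = λ·E[S²]/(2(1−ρ)) = 18.23·0.002896/(2·0.1122) = 0.23526 hr

Final: 0.23526 hr


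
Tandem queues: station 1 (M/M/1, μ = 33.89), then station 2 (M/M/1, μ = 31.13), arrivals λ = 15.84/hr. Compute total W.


Each node sees arrival rate λ = 15.84/hr (tandem ⇒ throughput preserved).
W₁ = 1/(μ₁−λ) = 1/(33.89−15.84) = 0.05540 hr
W₂ = 1/(μ₂−λ) = 1/(31.13−15.84) = 0.06540 hr
W_total = W₁ + W₂ = 0.05540 + 0.06540 = 0.12080 hr

Final: 0.12080 hr


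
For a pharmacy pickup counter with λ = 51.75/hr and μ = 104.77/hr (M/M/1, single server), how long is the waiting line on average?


ρ = 51.75/104.77 = 0.4939
Lq = ρ²/(1−ρ) = 0.2440/0.5061 = 0.4821

Final: 0.4821


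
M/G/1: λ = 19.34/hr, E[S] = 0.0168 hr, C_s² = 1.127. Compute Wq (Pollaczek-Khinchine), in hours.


ρ = λ·E[S] = 19.34·0.0168 = 0.3249
E[S²] = E[S]²(1+C_s²) = 0.0168²·(1+1.127) = 0.0006003
Wq = λ·E[S²]/(2(1−ρ)) = 19.34·0.0006003/(2·0.6751) = 0.008599 hr

Final: 0.008599 hr


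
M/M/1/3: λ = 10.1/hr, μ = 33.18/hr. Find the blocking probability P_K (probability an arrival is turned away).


ρ = λ/μ = 10.1/33.18 = 0.3044
P_K = (1−ρ)ρ^K/(1−ρ^(K+1)) = (0.6956·0.028206)/(1 − 0.008586)
= 0.019620/0.991414 = 0.019790

Final: 0.019790


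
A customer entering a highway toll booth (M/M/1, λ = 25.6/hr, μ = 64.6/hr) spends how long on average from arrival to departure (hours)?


W = 1/(μ−λ) = 1/(64.6 − 25.6) = 1/39.00 = 0.02564 hr

Final: 0.02564 hr


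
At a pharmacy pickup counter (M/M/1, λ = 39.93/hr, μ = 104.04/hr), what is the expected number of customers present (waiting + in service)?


ρ = λ/μ = 39.93/104.04 = 0.3838
L = ρ/(1−ρ) = 0.3838/(1 − 0.3838) = 0.3838/0.6162 = 0.6228

Final: 0.6228


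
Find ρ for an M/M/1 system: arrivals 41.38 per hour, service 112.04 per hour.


ρ = λ/μ = 41.38/112.04 = 0.3693

Final: 0.3693


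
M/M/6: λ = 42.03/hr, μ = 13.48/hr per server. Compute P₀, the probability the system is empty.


a = λ/μ = 42.03/13.48 = 3.1180; ρ = a/c = 0.5197
Σ_{k=0}^{5} a^k/k! (terms k=0..5) = 1.00000 + 3.11795 + 4.86081 + 5.05193 + 3.93792 + 2.45565 = 20.42426
Tail: a^6/(6!(1−ρ)) = 918.79154/(720·0.4803) = 2.65665
P₀ = 1/(20.42426 + 2.65665) = 1/23.08091 = 0.043326

Final: 0.043326


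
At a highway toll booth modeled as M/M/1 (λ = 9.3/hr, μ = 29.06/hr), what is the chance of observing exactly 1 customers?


ρ = 9.3/29.06 = 0.3200
P_n = (1−ρ)·ρ^n = (1 − 0.3200)·0.3200^1 = 0.6800·0.320028 = 0.217610

Final: 0.217610


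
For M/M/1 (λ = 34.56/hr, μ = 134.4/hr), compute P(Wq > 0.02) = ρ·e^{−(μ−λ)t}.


ρ = 34.56/134.4 = 0.2571
P(Wq > t) = ρ·e^{−(μ−λ)t} = 0.2571·e^{−1.9968}
= 0.2571·0.135769 = 0.034912

Final: 0.034912


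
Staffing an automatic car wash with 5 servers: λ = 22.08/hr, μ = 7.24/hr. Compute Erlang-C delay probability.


a = λ/μ = 3.0497; ρ = a/5 = 0.6099
P₀ = 0.044114 (from M/M/c formula)
C(c,a) = [a^c/(c!(1−ρ))]·P₀ = [263.81684/(120·0.3901)]·0.044114
= 5.63631·0.044114 = 0.248643

Final: 0.248643


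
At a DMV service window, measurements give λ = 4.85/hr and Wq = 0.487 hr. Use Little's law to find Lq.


Lq = λWq = 4.85·0.487 = 2.3619

Final: 2.3619


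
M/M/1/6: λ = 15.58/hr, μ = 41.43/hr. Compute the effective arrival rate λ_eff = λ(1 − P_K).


ρ = 0.3761; P_K = (1−ρ)ρ^6/(1−ρ^7) = 0.001767
λ_eff = λ(1 − P_K) = 15.58·(1 − 0.001767) = 15.58·0.998233 = 15.5525 /hr

Final: 15.5525 /hr


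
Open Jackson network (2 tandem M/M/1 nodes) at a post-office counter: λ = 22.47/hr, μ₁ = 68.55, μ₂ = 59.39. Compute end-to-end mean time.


Each node sees arrival rate λ = 22.47/hr (tandem ⇒ throughput preserved).
W₁ = 1/(μ₁−λ) = 1/(68.55−22.47) = 0.02170 hr
W₂ = 1/(μ₂−λ) = 1/(59.39−22.47) = 0.02709 hr
W_total = W₁ + W₂ = 0.02170 + 0.02709 = 0.04879 hr

Final: 0.04879 hr


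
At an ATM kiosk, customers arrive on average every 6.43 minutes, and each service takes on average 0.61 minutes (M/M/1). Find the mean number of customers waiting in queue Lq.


λ = 60/6.43 = 9.3313 /hr
μ = 60/0.61 = 98.3607 /hr
ρ = λ/μ = 9.3313/98.3607 = 0.09487
Lq = ρ²/(1−ρ) = 0.009000/0.9051 = 0.009943

Final: 0.009943


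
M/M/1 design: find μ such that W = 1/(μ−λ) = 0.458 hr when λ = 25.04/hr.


W = 1/(μ−λ) ⇒ μ − λ = 1/W = 1/0.458 = 2.1834
μ = λ + 1/W = 25.04 + 2.1834 = 27.2234 per hr

Final: 27.2234 /hr


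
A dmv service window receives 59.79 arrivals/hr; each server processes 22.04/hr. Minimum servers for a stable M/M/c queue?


Stability requires cμ > λ ⇔ c > λ/μ.
λ/μ = 59.79/22.04 = 2.7128
Minimum integer c = ⌊2.7128⌋ + 1 = 3
Check: 3·22.04 = 66.12 > 59.79, while 2·22.04 = 44.08 ≤ 59.79

Final: 3 servers


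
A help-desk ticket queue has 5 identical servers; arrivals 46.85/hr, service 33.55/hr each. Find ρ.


ρ = λ/(cμ) = 46.85/(5·33.55) = 46.85/167.75 = 0.2793

Final: 0.2793


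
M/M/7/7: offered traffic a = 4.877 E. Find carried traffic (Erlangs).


B(7,4.877) = 0.112855 (Erlang-B)
Carried load = a(1 − B) = 4.877·(1 − 0.112855) = 4.877·0.887145 = 4.3266 E

Final: 4.3266 Erlangs


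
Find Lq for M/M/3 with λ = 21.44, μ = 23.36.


a = λ/μ = 0.9178; ρ = a/3 = 0.3059
P₀ = 0.396095
Lq = P₀·a^c·ρ / (c!·(1−ρ)²) = 0.396095·0.77314·0.3059/(6·0.48172)
= 0.03241

Final: 0.03241


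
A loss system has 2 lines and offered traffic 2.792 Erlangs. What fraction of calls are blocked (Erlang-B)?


B(c,a) = (a^c/c!) / Σ_{k=0}^{c} a^k/k!
a^2/2! = 3.897632
Σ terms (k=0..2): 1.00000 + 2.79200 + 3.89763 = 7.689632
B = 3.897632/7.689632 = 0.506868

Final: 0.506868


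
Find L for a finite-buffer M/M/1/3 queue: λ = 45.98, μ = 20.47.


ρ = 45.98/20.47 = 2.2462
L = ρ[1 − (K+1)ρ^K + Kρ^(K+1)] / [(1−ρ)(1−ρ^(K+1))]
Numerator: 2.2462·(1 − 4·11.333221 + 3·25.456840) = 71.963384
Denominator: (-1.2462)·(-24.456840) = 30.478456
L = 71.963384/30.478456 = 2.3611

Final: 2.3611


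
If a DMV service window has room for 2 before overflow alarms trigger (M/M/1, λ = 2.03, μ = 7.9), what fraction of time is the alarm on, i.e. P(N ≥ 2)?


ρ = 2.03/7.9 = 0.2570
P(N ≥ n) = ρ^n = 0.2570^2 = 0.066029

Final: 0.066029


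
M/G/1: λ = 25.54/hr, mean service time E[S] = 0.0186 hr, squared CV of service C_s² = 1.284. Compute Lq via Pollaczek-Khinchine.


ρ = λ·E[S] = 25.54·0.0186 = 0.4750
Lq = ρ²(1+C_s²)/(2(1−ρ)) = 0.2257·(1+1.284)/(2·0.5250)
= 0.2257·2.2840/1.0499 = 0.49092

Final: 0.49092


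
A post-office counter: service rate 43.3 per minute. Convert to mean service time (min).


Mean service time = 1/μ = 1/43.3 minute = 0.02309 minute
In minutes: 0.02309 × 1 = 0.02309 min

Final: 0.02309 min


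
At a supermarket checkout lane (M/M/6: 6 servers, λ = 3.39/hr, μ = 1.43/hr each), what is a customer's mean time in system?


a = 2.3706; ρ = 0.3951; P₀ = 0.093037
Lq = P₀·a^c·ρ/(c!(1−ρ)²) = 0.02477
Wq = Lq/λ = 0.02477/3.39 = 0.007306 hr
W = Wq + 1/μ = 0.007306 + 0.69930 = 0.70661 hr

Final: 0.70661 hr


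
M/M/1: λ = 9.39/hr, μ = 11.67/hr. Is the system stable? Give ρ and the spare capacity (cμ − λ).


Total capacity cμ = 1·11.67 = 11.67/hr
ρ = λ/(cμ) = 9.39/11.67 = 0.8046
Stable ⇔ ρ < 1: YES
Spare capacity = cμ − λ = 11.67 − 9.39 = 2.28/hr

Final: ρ = 0.8046; stable; margin = 2.28/hr


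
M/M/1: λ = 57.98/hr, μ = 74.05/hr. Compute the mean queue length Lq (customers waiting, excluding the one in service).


ρ = 57.98/74.05 = 0.7830
Lq = ρ²/(1−ρ) = 0.6131/0.2170 = 2.8250

Final: 2.8250


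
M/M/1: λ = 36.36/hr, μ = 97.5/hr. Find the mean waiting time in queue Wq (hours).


ρ = 36.36/97.5 = 0.3729
Wq = ρ/(μ−λ) = 0.3729/(97.5 − 36.36) = 0.3729/61.14 = 0.006099 hr

Final: 0.006099 hr


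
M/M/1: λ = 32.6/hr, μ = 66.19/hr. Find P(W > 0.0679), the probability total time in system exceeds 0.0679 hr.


W ~ Exponential(μ−λ) for M/M/1.
μ − λ = 66.19 − 32.6 = 33.5900
P(W > t) = e^{−(μ−λ)t} = e^{−2.2808} = 0.102206

Final: 0.102206


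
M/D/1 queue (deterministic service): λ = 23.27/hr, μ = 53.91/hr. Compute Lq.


ρ = 23.27/53.91 = 0.4316
M/D/1: Lq = ρ²/(2(1−ρ)) = 0.1863/(2·0.5684) = 0.16391

Final: 0.16391


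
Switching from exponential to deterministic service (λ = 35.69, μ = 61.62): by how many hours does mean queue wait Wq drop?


ρ = 35.69/61.62 = 0.5792
Wq(M/M/1) = ρ/(μ−λ) = 0.5792/25.93 = 0.02234 hr
Wq(M/D/1) = ρ/(2(μ−λ)) = 0.01117 hr
Savings = 0.02234 − 0.01117 = 0.01117 hr

Final: 0.01117 hr


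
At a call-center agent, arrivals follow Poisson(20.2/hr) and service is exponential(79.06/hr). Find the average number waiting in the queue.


ρ = 20.2/79.06 = 0.2555
Lq = ρ²/(1−ρ) = 0.06528/0.7445 = 0.08769

Final: 0.08769


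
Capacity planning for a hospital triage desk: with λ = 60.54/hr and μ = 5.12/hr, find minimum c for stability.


Stability requires cμ > λ ⇔ c > λ/μ.
λ/μ = 60.54/5.12 = 11.8242
Minimum integer c = ⌊11.8242⌋ + 1 = 12
Check: 12·5.12 = 61.44 > 60.54, while 11·5.12 = 56.32 ≤ 60.54

Final: 12 servers


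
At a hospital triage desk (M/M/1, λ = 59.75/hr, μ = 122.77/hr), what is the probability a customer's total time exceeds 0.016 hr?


W ~ Exponential(μ−λ) for M/M/1.
μ − λ = 122.77 − 59.75 = 63.0200
P(W > t) = e^{−(μ−λ)t} = e^{−1.0083} = 0.364831

Final: 0.364831


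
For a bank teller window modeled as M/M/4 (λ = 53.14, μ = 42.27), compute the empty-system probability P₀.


a = λ/μ = 53.14/42.27 = 1.2572; ρ = a/c = 0.3143
Σ_{k=0}^{3} a^k/k! (terms k=0..3) = 1.00000 + 1.25716 + 0.79022 + 0.33114 = 3.37852
Tail: a^4/(4!(1−ρ)) = 2.49780/(24·0.6857) = 0.15178
P₀ = 1/(3.37852 + 0.15178) = 1/3.53030 = 0.283262

Final: 0.283262


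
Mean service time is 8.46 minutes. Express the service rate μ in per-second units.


μ = 1/(service time) in consistent units.
1 second = 0.0166667 min, so μ = 0.0166667/8.46 = 0.001970 per second

Final: 0.001970 /sec


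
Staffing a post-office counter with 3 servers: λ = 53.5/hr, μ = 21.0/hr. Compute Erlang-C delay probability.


a = λ/μ = 2.5476; ρ = a/3 = 0.8492
P₀ = 0.039891 (from M/M/c formula)
C(c,a) = [a^c/(c!(1−ρ))]·P₀ = [16.53497/(6·0.1508)]·0.039891
= 18.27550·0.039891 = 0.729028

Final: 0.729028


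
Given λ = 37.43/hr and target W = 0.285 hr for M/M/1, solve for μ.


W = 1/(μ−λ) ⇒ μ − λ = 1/W = 1/0.285 = 3.5088
μ = λ + 1/W = 37.43 + 3.5088 = 40.9388 per hr

Final: 40.9388 /hr


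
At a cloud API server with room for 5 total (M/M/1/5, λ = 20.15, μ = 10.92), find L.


ρ = 20.15/10.92 = 1.8452
L = ρ[1 − (K+1)ρ^K + Kρ^(K+1)] / [(1−ρ)(1−ρ^(K+1))]
Numerator: 1.8452·(1 − 6·21.392526 + 5·39.474303) = 129.196859
Denominator: (-0.8452)·(-38.474303) = 32.519947
L = 129.196859/32.519947 = 3.9728

Final: 3.9728


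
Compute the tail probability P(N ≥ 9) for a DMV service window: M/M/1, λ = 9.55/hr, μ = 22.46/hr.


ρ = 9.55/22.46 = 0.4252
P(N ≥ n) = ρ^n = 0.4252^9 = 0.0004543

Final: 0.0004543


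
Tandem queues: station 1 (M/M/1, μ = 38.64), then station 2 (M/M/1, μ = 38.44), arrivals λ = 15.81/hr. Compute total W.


Each node sees arrival rate λ = 15.81/hr (tandem ⇒ throughput preserved).
W₁ = 1/(μ₁−λ) = 1/(38.64−15.81) = 0.04380 hr
W₂ = 1/(μ₂−λ) = 1/(38.44−15.81) = 0.04419 hr
W_total = W₁ + W₂ = 0.04380 + 0.04419 = 0.08799 hr

Final: 0.08799 hr


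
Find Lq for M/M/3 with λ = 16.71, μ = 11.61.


a = λ/μ = 1.4393; ρ = a/3 = 0.4798
P₀ = 0.225724
Lq = P₀·a^c·ρ / (c!·(1−ρ)²) = 0.225724·2.98149·0.4798/(6·0.27065)
= 0.19883

Final: 0.19883


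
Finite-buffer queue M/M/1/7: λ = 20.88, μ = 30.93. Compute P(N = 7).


ρ = λ/μ = 20.88/30.93 = 0.6751
P_K = (1−ρ)ρ^K/(1−ρ^(K+1)) = (0.3249·0.063893)/(1 − 0.043132)
= 0.020761/0.956868 = 0.021696

Final: 0.021696


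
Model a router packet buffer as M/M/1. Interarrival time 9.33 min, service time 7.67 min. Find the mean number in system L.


λ = 60/9.33 = 6.4309 /hr
μ = 60/7.67 = 7.8227 /hr
ρ = λ/μ = 6.4309/7.8227 = 0.8221
L = ρ/(1−ρ) = 0.8221/0.1779 = 4.6205

Final: 4.6205


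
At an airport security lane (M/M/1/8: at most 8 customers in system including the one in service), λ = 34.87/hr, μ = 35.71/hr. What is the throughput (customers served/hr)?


ρ = 0.9765; P_K = (1−ρ)ρ^8/(1−ρ^9) = 0.100829
λ_eff = λ(1 − P_K) = 34.87·(1 − 0.100829) = 34.87·0.899171 = 31.3541 /hr

Final: 31.3541 /hr


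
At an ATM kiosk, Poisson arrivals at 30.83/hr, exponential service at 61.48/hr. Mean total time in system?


W = 1/(μ−λ) = 1/(61.48 − 30.83) = 1/30.65 = 0.03263 hr

Final: 0.03263 hr


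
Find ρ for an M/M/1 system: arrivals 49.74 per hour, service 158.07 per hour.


ρ = λ/μ = 49.74/158.07 = 0.3147

Final: 0.3147


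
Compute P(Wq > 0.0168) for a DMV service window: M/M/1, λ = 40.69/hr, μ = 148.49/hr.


ρ = 40.69/148.49 = 0.2740
P(Wq > t) = ρ·e^{−(μ−λ)t} = 0.2740·e^{−1.8110}
= 0.2740·0.163484 = 0.044799

Final: 0.044799


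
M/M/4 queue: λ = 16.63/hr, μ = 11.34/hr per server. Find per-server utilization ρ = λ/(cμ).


ρ = λ/(cμ) = 16.63/(4·11.34) = 16.63/45.36 = 0.3666

Final: 0.3666


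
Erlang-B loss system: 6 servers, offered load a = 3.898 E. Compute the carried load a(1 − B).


B(6,3.898) = 0.109837 (Erlang-B)
Carried load = a(1 − B) = 3.898·(1 − 0.109837) = 3.898·0.890163 = 3.4699 E

Final: 3.4699 Erlangs


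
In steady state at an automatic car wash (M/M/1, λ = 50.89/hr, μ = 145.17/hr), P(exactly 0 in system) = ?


ρ = 50.89/145.17 = 0.3506
P_n = (1−ρ)·ρ^n = (1 − 0.3506)·0.3506^0 = 0.6494·1.000000 = 0.649445

Final: 0.649445


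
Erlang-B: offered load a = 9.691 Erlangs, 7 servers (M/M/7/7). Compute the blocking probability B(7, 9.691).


B(c,a) = (a^c/c!) / Σ_{k=0}^{c} a^k/k!
a^7/7! = 1592.757352
Σ terms (k=0..7): 1.00000 + 9.69100 + 46.95774 + 151.68915 + 367.50490 + 712.29799 + 1150.47998 + 1592.75735 = 4032.378119
B = 1592.757352/4032.378119 = 0.394992

Final: 0.394992


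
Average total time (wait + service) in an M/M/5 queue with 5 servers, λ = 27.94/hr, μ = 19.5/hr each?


a = 1.4328; ρ = 0.2866; P₀ = 0.238338
Lq = P₀·a^c·ρ/(c!(1−ρ)²) = 0.006753
Wq = Lq/λ = 0.006753/27.94 = 0.0002417 hr
W = Wq + 1/μ = 0.0002417 + 0.05128 = 0.05152 hr

Final: 0.05152 hr


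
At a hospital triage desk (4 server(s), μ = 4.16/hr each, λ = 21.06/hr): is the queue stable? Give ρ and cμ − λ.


Total capacity cμ = 4·4.16 = 16.64/hr
ρ = λ/(cμ) = 21.06/16.64 = 1.2656
Stable ⇔ ρ < 1: NO
Spare capacity = cμ − λ = 16.64 − 21.06 = -4.42/hr

Final: ρ = 1.2656; unstable; margin = -4.42/hr


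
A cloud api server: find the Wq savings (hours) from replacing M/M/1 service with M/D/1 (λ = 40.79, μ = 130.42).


ρ = 40.79/130.42 = 0.3128
Wq(M/M/1) = ρ/(μ−λ) = 0.3128/89.63 = 0.003489 hr
Wq(M/D/1) = ρ/(2(μ−λ)) = 0.001745 hr
Savings = 0.003489 − 0.001745 = 0.001745 hr

Final: 0.001745 hr


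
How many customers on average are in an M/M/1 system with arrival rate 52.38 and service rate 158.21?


ρ = λ/μ = 52.38/158.21 = 0.3311
L = ρ/(1−ρ) = 0.3311/(1 − 0.3311) = 0.3311/0.6689 = 0.4949

Final: 0.4949


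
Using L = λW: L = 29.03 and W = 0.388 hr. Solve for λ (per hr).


λ = L/W = 29.03/0.388 = 74.8196 /hr

Final: 74.8196 /hr


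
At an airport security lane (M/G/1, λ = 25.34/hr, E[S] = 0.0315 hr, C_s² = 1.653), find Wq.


ρ = λ·E[S] = 25.34·0.0315 = 0.7982
E[S²] = E[S]²(1+C_s²) = 0.0315²·(1+1.653) = 0.002632
Wq = λ·E[S²]/(2(1−ρ)) = 25.34·0.002632/(2·0.2018) = 0.16529 hr

Final: 0.16529 hr


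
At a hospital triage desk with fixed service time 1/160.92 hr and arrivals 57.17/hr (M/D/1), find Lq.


ρ = 57.17/160.92 = 0.3553
M/D/1: Lq = ρ²/(2(1−ρ)) = 0.1262/(2·0.6447) = 0.09788

Final: 0.09788


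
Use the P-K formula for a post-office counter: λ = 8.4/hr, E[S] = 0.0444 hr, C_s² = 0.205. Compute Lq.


ρ = λ·E[S] = 8.4·0.0444 = 0.3730
Lq = ρ²(1+C_s²)/(2(1−ρ)) = 0.1391·(1+0.205)/(2·0.6270)
= 0.1391·1.2050/1.2541 = 0.13366

Final: 0.13366


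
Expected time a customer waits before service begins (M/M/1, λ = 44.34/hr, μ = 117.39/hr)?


ρ = 44.34/117.39 = 0.3777
Wq = ρ/(μ−λ) = 0.3777/(117.39 − 44.34) = 0.3777/73.05 = 0.005171 hr

Final: 0.005171 hr


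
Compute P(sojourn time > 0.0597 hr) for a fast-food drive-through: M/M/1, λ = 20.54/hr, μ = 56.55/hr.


W ~ Exponential(μ−λ) for M/M/1.
μ − λ = 56.55 − 20.54 = 36.0100
P(W > t) = e^{−(μ−λ)t} = e^{−2.1498} = 0.116508

Final: 0.116508


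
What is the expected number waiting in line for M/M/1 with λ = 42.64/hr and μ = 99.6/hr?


ρ = 42.64/99.6 = 0.4281
Lq = ρ²/(1−ρ) = 0.1833/0.5719 = 0.3205

Final: 0.3205


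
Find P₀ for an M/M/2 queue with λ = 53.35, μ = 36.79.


a = λ/μ = 53.35/36.79 = 1.4501; ρ = a/c = 0.7251
Σ_{k=0}^{1} a^k/k! (terms k=0..1) = 1.00000 + 1.45012 = 2.45012
Tail: a^2/(2!(1−ρ)) = 2.10285/(2·0.2749) = 3.82422
P₀ = 1/(2.45012 + 3.82422) = 1/6.27435 = 0.159379

Final: 0.159379


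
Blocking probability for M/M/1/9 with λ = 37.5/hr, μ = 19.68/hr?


ρ = λ/μ = 37.5/19.68 = 1.9055
P_K = (1−ρ)ρ^K/(1−ρ^(K+1)) = (-0.9055·331.173488)/(1 − 631.047043)
= -299.873555/-630.047043 = 0.475954

Final: 0.475954


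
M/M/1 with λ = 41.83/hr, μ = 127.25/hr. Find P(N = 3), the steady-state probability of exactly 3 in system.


ρ = 41.83/127.25 = 0.3287
P_n = (1−ρ)·ρ^n = (1 − 0.3287)·0.3287^3 = 0.6713·0.035521 = 0.023845

Final: 0.023845
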